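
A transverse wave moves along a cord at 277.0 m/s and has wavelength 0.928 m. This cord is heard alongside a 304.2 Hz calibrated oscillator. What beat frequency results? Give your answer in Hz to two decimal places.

5.71 Hz

Source frequency f = v/λ = 277.0/0.928 = 298.4914 Hz.
f_beat = |298.4914 − 304.2| = 5.71 Hz.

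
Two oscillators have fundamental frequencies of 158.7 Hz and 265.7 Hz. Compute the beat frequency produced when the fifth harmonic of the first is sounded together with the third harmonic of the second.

Fifth harmonic of the first: 5·158.7 = 793.5 Hz.
Third harmonic of the second: 3·265.7 = 797.1 Hz.
f_beat = |793.5 − 797.1| = 3.6 Hz.

3.6 Hz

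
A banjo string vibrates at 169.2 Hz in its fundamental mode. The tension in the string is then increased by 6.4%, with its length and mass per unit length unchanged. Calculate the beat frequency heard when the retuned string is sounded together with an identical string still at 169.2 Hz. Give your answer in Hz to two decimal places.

For a string, f ∝ √T, so the new frequency is 169.2·√1.064 = 174.5304 Hz.
f_beat = |174.5304 − 169.2| = 5.33 Hz.

5.33 Hz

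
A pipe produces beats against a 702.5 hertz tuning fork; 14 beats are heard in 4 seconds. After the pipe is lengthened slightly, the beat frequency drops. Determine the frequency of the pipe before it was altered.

706 Hz

Beat frequency = 14/4 = 3.5 Hz.
|f − 702.5| = 3.5, so the pipe was at either 699 Hz or 706 Hz.
A longer pipe has a lower fundamental; the adjustment lowers the pipe's frequency.
The beat rate fell, so the adjustment moved the pipe toward 702.5 Hz — it must have started above the reference.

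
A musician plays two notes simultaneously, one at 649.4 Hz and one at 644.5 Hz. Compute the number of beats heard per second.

4.9 Hz

Beats arise from superposition of two nearby frequencies; the beat rate is |f₁ − f₂|.
|649.4 − 644.5| = 4.9 Hz.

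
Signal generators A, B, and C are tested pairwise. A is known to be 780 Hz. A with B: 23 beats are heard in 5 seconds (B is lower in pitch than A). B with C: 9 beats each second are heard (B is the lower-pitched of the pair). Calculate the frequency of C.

A–B: Beat frequency = 23/5 = 4.6 Hz.
B is below A, so f_B = 780 − 4.6 = 775.4 Hz.
C is above B, so f_C = 775.4 + 9 = 784.4 Hz.

784.4 Hz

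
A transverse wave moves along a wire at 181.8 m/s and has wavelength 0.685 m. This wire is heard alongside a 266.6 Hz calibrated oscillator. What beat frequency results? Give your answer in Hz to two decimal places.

Source frequency f = v/λ = 181.8/0.685 = 265.4015 Hz.
f_beat = |265.4015 − 266.6| = 1.20 Hz.

1.20 Hz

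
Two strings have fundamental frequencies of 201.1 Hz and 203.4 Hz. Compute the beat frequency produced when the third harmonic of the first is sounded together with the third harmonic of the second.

Third harmonic of the first: 3·201.1 = 603.3 Hz.
Third harmonic of the second: 3·203.4 = 610.2 Hz.
f_beat = |603.3 − 610.2| = 6.9 Hz.

6.9 Hz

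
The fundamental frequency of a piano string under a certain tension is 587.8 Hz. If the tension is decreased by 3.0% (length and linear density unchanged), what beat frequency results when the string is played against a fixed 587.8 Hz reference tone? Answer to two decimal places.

8.88 Hz

For a string, f ∝ √T, so the new frequency is 587.8·√0.970 = 578.9159 Hz.
f_beat = |578.9159 − 587.8| = 8.88 Hz.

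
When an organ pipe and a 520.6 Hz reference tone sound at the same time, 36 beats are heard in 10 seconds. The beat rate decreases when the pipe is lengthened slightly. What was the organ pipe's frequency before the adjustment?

Beat frequency = 36/10 = 3.6 Hz.
|f − 520.6| = 3.6, so the organ pipe was at either 517 Hz or 524.2 Hz.
A longer pipe has a lower fundamental; the adjustment lowers the organ pipe's frequency.
The beat rate fell, so the adjustment moved the organ pipe toward 520.6 Hz — it must have started above the reference.

524.2 Hz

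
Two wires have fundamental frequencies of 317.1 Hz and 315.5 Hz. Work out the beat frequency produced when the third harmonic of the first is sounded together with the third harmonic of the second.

Third harmonic of the first: 3·317.1 = 951.3 Hz.
Third harmonic of the second: 3·315.5 = 946.5 Hz.
f_beat = |951.3 − 946.5| = 4.8 Hz.

4.8 Hz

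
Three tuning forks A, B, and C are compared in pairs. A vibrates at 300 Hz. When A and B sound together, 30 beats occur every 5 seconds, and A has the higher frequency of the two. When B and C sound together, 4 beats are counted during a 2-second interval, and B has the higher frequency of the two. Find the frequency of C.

292 Hz

A–B: Beat frequency = 30/5 = 6 Hz.
B is below A, so f_B = 300 − 6 = 294 Hz.
B–C: Beat frequency = 4/2 = 2 Hz.
C is below B, so f_C = 294 − 2 = 292 Hz.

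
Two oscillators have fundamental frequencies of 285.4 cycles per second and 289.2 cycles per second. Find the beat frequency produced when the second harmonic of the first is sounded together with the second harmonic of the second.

7.6 Hz

Second harmonic of the first: 2·285.4 = 570.8 Hz.
Second harmonic of the second: 2·289.2 = 578.4 Hz.
f_beat = |570.8 − 578.4| = 7.6 Hz.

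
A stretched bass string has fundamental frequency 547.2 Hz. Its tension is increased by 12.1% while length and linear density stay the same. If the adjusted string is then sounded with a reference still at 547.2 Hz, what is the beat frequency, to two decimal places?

32.16 Hz

For a string, f ∝ √T, so the new frequency is 547.2·√1.121 = 579.3605 Hz.
f_beat = |579.3605 − 547.2| = 32.16 Hz.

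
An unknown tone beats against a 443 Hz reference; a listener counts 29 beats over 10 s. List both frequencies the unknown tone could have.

440.1 Hz or 445.9 Hz

Beat frequency = 29/10 = 2.9 Hz.
|f − 443| = 2.9, so f = 443 ± 2.9.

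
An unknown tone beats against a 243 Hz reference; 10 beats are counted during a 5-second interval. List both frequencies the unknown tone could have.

241 Hz or 245 Hz

Beat frequency = 10/5 = 2 Hz.
|f − 243| = 2, so f = 243 ± 2.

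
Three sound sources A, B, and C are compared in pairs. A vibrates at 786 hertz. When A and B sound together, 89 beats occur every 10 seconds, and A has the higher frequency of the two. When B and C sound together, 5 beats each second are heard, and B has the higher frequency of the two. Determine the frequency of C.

772.1 Hz

A–B: Beat frequency = 89/10 = 8.9 Hz.
B is below A, so f_B = 786 − 8.9 = 777.1 Hz.
C is below B, so f_C = 777.1 − 5 = 772.1 Hz.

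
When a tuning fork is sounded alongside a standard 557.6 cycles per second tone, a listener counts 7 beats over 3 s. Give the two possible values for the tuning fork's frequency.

Beat frequency = 7/3 = 2.3333 Hz.
|f − 557.6| = 2.3333, so f = 557.6 ± 2.3333.

555.2667 Hz or 559.9333 Hz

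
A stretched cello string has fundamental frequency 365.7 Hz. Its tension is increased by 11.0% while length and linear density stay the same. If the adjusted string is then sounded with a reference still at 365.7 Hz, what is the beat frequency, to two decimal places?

19.59 Hz

For a string, f ∝ √T, so the new frequency is 365.7·√1.110 = 385.2889 Hz.
f_beat = |385.2889 − 365.7| = 19.59 Hz.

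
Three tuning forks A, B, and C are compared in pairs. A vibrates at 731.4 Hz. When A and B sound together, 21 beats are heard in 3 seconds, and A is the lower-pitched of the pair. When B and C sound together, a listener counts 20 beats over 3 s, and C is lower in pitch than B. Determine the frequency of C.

731.7333 Hz

A–B: Beat frequency = 21/3 = 7 Hz.
B is above A, so f_B = 731.4 + 7 = 738.4 Hz.
B–C: Beat frequency = 20/3 = 6.6667 Hz.
C is below B, so f_C = 738.4 − 6.6667 = 731.7333 Hz.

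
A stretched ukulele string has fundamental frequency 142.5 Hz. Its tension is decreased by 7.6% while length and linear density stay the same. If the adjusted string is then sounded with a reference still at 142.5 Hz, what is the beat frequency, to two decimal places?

For a string, f ∝ √T, so the new frequency is 142.5·√0.924 = 136.9780 Hz.
f_beat = |136.9780 − 142.5| = 5.52 Hz.

5.52 Hz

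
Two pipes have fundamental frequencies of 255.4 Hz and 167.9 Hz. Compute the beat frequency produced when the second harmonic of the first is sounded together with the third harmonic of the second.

7.1 Hz

Second harmonic of the first: 2·255.4 = 510.8 Hz.
Third harmonic of the second: 3·167.9 = 503.7 Hz.
f_beat = |510.8 − 503.7| = 7.1 Hz.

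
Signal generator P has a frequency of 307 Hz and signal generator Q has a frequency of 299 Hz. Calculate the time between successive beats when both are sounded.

0.125 s

f_beat = |307 − 299| = 8 Hz.
Beat period T = 1 / f_beat = 1 / 8 s.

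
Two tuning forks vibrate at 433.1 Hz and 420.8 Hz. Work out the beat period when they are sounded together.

f_beat = |433.1 − 420.8| = 12.3 Hz.
Beat period T = 1 / f_beat = 1 / 12.3 s.

0.081 s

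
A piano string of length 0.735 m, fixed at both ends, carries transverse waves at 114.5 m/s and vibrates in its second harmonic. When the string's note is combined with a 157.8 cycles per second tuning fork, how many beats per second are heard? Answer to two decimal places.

2.02 Hz

For a string fixed at both ends, f_n = n·v/(2L) = 2·114.5/(2·0.735) = 155.7823 Hz.
f_beat = |155.7823 − 157.8| = 2.02 Hz.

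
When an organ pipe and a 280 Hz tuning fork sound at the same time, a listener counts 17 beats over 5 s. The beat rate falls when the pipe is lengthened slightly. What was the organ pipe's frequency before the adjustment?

Beat frequency = 17/5 = 3.4 Hz.
|f − 280| = 3.4, so the organ pipe was at either 276.6 Hz or 283.4 Hz.
A longer pipe has a lower fundamental; the adjustment lowers the organ pipe's frequency.
The beat rate fell, so the adjustment moved the organ pipe toward 280 Hz — it must have started above the reference.

283.4 Hz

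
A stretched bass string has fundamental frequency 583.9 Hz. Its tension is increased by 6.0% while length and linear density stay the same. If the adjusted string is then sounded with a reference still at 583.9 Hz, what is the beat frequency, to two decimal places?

17.26 Hz

For a string, f ∝ √T, so the new frequency is 583.9·√1.060 = 601.1618 Hz.
f_beat = |601.1618 − 583.9| = 17.26 Hz.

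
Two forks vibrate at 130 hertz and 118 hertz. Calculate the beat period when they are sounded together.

f_beat = |130 − 118| = 12 Hz.
Beat period T = 1 / f_beat = 1 / 12 s.

0.083 s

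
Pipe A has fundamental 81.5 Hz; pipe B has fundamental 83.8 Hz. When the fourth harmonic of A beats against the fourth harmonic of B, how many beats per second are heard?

9.2 Hz

Fourth harmonic of the first: 4·81.5 = 326.0 Hz.
Fourth harmonic of the second: 4·83.8 = 335.2 Hz.
f_beat = |326.0 − 335.2| = 9.2 Hz.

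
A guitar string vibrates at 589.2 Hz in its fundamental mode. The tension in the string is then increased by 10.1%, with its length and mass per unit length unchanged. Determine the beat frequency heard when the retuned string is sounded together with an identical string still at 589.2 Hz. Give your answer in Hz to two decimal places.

For a string, f ∝ √T, so the new frequency is 589.2·√1.101 = 618.2390 Hz.
f_beat = |618.2390 − 589.2| = 29.04 Hz.

29.04 Hz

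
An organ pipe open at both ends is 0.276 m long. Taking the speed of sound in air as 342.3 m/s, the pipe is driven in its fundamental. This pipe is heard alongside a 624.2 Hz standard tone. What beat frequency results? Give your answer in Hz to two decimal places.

Open pipe: f_n = n·v/(2L) = 1·342.3/(2·0.276) = 620.1087 Hz.
f_beat = |620.1087 − 624.2| = 4.09 Hz.

4.09 Hz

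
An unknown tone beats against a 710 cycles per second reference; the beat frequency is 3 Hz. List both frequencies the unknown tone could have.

707 Hz or 713 Hz

|f − 710| = 3, so f = 710 ± 3.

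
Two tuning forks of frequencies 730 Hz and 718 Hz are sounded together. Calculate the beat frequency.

f_beat = |f₁ − f₂|.
|730 − 718| = 12 Hz.

12 Hz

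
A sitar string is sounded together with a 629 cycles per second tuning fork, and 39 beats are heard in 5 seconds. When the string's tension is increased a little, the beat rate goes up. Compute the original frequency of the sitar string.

636.8 Hz

Beat frequency = 39/5 = 7.8 Hz.
|f − 629| = 7.8, so the sitar string was at either 621.2 Hz or 636.8 Hz.
Higher tension means higher frequency; the adjustment raises the sitar string's frequency.
The beat rate rose, so the adjustment moved the sitar string further from 629 Hz — it was already above the reference.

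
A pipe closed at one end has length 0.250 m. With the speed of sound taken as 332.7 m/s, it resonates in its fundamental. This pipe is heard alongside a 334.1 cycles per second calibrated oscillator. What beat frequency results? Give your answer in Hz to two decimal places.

Closed pipe (odd harmonics): f_n = n·v/(4L) = 1·332.7/(4·0.250) = 332.7000 Hz.
f_beat = |332.7000 − 334.1| = 1.40 Hz.

1.40 Hz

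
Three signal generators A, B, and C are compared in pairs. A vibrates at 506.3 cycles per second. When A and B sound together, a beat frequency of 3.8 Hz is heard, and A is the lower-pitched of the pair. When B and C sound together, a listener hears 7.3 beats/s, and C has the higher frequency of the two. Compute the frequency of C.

B is above A, so f_B = 506.3 + 3.8 = 510.1 Hz.
C is above B, so f_C = 510.1 + 7.3 = 517.4 Hz.

517.4 Hz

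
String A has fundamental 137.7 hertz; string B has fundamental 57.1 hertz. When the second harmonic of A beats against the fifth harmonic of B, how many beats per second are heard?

Second harmonic of the first: 2·137.7 = 275.4 Hz.
Fifth harmonic of the second: 5·57.1 = 285.5 Hz.
f_beat = |275.4 − 285.5| = 10.1 Hz.

10.1 Hz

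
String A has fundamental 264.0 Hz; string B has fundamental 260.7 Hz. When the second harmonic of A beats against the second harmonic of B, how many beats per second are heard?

6.6 Hz

Second harmonic of the first: 2·264.0 = 528.0 Hz.
Second harmonic of the second: 2·260.7 = 521.4 Hz.
f_beat = |528.0 − 521.4| = 6.6 Hz.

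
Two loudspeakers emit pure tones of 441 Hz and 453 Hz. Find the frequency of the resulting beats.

12 Hz

The beat frequency equals the magnitude of the frequency difference.
|441 − 453| = 12 Hz.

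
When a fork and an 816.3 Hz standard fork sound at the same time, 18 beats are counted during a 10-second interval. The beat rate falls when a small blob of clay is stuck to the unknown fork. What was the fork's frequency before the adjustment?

818.1 Hz

Beat frequency = 18/10 = 1.8 Hz.
|f − 816.3| = 1.8, so the fork was at either 814.5 Hz or 818.1 Hz.
Adding mass to a fork lowers its frequency; the adjustment lowers the fork's frequency.
The beat rate fell, so the adjustment moved the fork toward 816.3 Hz — it must have started above the reference.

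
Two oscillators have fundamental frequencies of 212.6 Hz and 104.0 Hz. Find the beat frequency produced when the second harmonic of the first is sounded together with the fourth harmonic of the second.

9.2 Hz

Second harmonic of the first: 2·212.6 = 425.2 Hz.
Fourth harmonic of the second: 4·104.0 = 416.0 Hz.
f_beat = |425.2 − 416.0| = 9.2 Hz.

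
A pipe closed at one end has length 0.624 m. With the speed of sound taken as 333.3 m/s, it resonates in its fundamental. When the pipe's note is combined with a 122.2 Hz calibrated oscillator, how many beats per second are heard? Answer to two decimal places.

Closed pipe (odd harmonics): f_n = n·v/(4L) = 1·333.3/(4·0.624) = 133.5337 Hz.
f_beat = |133.5337 − 122.2| = 11.33 Hz.

11.33 Hz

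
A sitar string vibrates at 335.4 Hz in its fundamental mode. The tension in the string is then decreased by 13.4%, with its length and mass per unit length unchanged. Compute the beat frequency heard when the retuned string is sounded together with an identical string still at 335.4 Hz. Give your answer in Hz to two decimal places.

For a string, f ∝ √T, so the new frequency is 335.4·√0.866 = 312.1203 Hz.
f_beat = |312.1203 − 335.4| = 23.28 Hz.

23.28 Hz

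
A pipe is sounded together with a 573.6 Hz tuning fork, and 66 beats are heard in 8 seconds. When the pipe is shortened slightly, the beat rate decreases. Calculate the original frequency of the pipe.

Beat frequency = 66/8 = 8.25 Hz.
|f − 573.6| = 8.25, so the pipe was at either 565.35 Hz or 581.85 Hz.
A shorter pipe has a higher fundamental; the adjustment raises the pipe's frequency.
The beat rate fell, so the adjustment moved the pipe toward 573.6 Hz — it must have started below the reference.

565.35 Hz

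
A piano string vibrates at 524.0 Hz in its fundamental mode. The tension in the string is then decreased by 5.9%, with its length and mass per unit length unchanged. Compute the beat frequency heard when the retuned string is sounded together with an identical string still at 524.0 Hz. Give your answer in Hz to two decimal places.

For a string, f ∝ √T, so the new frequency is 524.0·√0.941 = 508.3070 Hz.
f_beat = |508.3070 − 524.0| = 15.69 Hz.

15.69 Hz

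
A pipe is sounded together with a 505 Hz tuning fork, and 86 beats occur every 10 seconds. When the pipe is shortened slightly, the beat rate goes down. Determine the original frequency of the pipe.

496.4 Hz

Beat frequency = 86/10 = 8.6 Hz.
|f − 505| = 8.6, so the pipe was at either 496.4 Hz or 513.6 Hz.
A shorter pipe has a higher fundamental; the adjustment raises the pipe's frequency.
The beat rate fell, so the adjustment moved the pipe toward 505 Hz — it must have started below the reference.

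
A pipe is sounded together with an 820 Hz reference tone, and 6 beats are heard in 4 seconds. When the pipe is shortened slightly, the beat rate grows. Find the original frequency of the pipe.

821.5 Hz

Beat frequency = 6/4 = 1.5 Hz.
|f − 820| = 1.5, so the pipe was at either 818.5 Hz or 821.5 Hz.
A shorter pipe has a higher fundamental; the adjustment raises the pipe's frequency.
The beat rate rose, so the adjustment moved the pipe further from 820 Hz — it was already above the reference.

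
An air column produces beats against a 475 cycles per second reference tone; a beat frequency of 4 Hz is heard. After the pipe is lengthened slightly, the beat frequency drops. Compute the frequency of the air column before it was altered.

479 Hz

|f − 475| = 4, so the air column was at either 471 Hz or 479 Hz.
A longer pipe has a lower fundamental; the adjustment lowers the air column's frequency.
The beat rate fell, so the adjustment moved the air column toward 475 Hz — it must have started above the reference.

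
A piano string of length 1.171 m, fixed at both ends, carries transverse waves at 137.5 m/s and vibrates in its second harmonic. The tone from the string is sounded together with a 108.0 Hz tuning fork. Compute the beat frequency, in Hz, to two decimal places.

For a string fixed at both ends, f_n = n·v/(2L) = 2·137.5/(2·1.171) = 117.4210 Hz.
f_beat = |117.4210 − 108.0| = 9.42 Hz.

9.42 Hz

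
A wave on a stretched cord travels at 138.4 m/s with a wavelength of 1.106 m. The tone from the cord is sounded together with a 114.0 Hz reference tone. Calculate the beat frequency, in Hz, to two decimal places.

11.14 Hz

Source frequency f = v/λ = 138.4/1.106 = 125.1356 Hz.
f_beat = |125.1356 − 114.0| = 11.14 Hz.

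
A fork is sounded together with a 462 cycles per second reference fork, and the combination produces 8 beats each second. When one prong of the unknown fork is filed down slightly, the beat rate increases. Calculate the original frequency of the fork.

470 Hz

|f − 462| = 8, so the fork was at either 454 Hz or 470 Hz.
Filing a prong removes mass and raises the fork's frequency; the adjustment raises the fork's frequency.
The beat rate rose, so the adjustment moved the fork further from 462 Hz — it was already above the reference.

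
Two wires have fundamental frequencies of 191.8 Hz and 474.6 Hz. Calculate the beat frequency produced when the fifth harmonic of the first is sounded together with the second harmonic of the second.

9.8 Hz

Fifth harmonic of the first: 5·191.8 = 959.0 Hz.
Second harmonic of the second: 2·474.6 = 949.2 Hz.
f_beat = |959.0 − 949.2| = 9.8 Hz.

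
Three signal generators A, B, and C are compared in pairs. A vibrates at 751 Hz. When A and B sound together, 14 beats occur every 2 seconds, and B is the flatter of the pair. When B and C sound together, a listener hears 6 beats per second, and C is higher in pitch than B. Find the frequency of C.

750 Hz

A–B: Beat frequency = 14/2 = 7 Hz.
B is below A, so f_B = 751 − 7 = 744 Hz.
C is above B, so f_C = 744 + 6 = 750 Hz.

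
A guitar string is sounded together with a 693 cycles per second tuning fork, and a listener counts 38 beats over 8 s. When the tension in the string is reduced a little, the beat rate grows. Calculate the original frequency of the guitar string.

Beat frequency = 38/8 = 4.75 Hz.
|f − 693| = 4.75, so the guitar string was at either 688.25 Hz or 697.75 Hz.
Lower tension means lower frequency; the adjustment lowers the guitar string's frequency.
The beat rate rose, so the adjustment moved the guitar string further from 693 Hz — it was already below the reference.

688.25 Hz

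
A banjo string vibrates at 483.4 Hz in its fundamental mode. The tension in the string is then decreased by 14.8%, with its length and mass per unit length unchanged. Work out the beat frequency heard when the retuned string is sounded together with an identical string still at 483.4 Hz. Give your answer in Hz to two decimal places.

For a string, f ∝ √T, so the new frequency is 483.4·√0.852 = 446.1968 Hz.
f_beat = |446.1968 − 483.4| = 37.20 Hz.

37.20 Hz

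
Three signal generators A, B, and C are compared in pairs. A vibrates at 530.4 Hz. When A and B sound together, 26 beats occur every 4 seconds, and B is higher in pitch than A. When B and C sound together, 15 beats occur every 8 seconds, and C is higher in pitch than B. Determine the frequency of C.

A–B: Beat frequency = 26/4 = 6.5 Hz.
B is above A, so f_B = 530.4 + 6.5 = 536.9 Hz.
B–C: Beat frequency = 15/8 = 1.875 Hz.
C is above B, so f_C = 536.9 + 1.875 = 538.775 Hz.

538.775 Hz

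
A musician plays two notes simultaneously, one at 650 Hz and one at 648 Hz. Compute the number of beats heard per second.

f_beat = |f₁ − f₂|.
|650 − 648| = 2 Hz.

2 Hz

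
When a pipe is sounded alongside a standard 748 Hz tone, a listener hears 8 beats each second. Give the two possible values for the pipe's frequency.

|f − 748| = 8, so f = 748 ± 8.

740 Hz or 756 Hz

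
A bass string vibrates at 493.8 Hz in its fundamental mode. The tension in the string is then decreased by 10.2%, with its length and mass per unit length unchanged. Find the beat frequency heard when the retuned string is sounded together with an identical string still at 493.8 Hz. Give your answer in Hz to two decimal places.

For a string, f ∝ √T, so the new frequency is 493.8·√0.898 = 467.9390 Hz.
f_beat = |467.9390 − 493.8| = 25.86 Hz.

25.86 Hz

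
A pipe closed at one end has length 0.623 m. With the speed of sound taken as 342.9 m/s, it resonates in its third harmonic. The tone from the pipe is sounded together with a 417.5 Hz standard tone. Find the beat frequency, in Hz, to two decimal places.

4.70 Hz

Closed pipe (odd harmonics): f_n = n·v/(4L) = 3·342.9/(4·0.623) = 412.8010 Hz.
f_beat = |412.8010 − 417.5| = 4.70 Hz.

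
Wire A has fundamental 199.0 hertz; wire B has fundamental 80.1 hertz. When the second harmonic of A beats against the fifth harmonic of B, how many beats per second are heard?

2.5 Hz

Second harmonic of the first: 2·199.0 = 398.0 Hz.
Fifth harmonic of the second: 5·80.1 = 400.5 Hz.
f_beat = |398.0 − 400.5| = 2.5 Hz.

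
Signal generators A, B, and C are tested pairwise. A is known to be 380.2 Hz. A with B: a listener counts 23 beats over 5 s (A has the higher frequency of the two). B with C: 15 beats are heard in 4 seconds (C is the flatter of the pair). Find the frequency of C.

A–B: Beat frequency = 23/5 = 4.6 Hz.
B is below A, so f_B = 380.2 − 4.6 = 375.6 Hz.
B–C: Beat frequency = 15/4 = 3.75 Hz.
C is below B, so f_C = 375.6 − 3.75 = 371.85 Hz.

371.85 Hz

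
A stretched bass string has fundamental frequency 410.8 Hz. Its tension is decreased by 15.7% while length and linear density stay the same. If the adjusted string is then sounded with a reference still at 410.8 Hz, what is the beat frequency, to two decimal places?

33.62 Hz

For a string, f ∝ √T, so the new frequency is 410.8·√0.843 = 377.1761 Hz.
f_beat = |377.1761 − 410.8| = 33.62 Hz.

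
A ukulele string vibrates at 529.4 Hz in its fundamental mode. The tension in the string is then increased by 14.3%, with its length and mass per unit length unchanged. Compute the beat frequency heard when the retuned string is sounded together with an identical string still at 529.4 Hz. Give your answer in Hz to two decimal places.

36.59 Hz

For a string, f ∝ √T, so the new frequency is 529.4·√1.143 = 565.9878 Hz.
f_beat = |565.9878 − 529.4| = 36.59 Hz.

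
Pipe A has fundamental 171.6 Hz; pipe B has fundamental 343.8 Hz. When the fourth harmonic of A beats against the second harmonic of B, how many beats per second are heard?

Fourth harmonic of the first: 4·171.6 = 686.4 Hz.
Second harmonic of the second: 2·343.8 = 687.6 Hz.
f_beat = |686.4 − 687.6| = 1.2 Hz.

1.2 Hz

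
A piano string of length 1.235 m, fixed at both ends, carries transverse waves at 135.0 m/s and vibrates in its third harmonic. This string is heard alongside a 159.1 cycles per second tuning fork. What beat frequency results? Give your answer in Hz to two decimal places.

For a string fixed at both ends, f_n = n·v/(2L) = 3·135.0/(2·1.235) = 163.9676 Hz.
f_beat = |163.9676 − 159.1| = 4.87 Hz.

4.87 Hz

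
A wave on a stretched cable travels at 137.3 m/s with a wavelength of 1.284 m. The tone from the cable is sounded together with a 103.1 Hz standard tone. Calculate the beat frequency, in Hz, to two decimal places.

Source frequency f = v/λ = 137.3/1.284 = 106.9315 Hz.
f_beat = |106.9315 − 103.1| = 3.83 Hz.

3.83 Hz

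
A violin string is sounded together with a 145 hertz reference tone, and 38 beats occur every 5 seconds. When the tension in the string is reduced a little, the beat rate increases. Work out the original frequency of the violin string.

Beat frequency = 38/5 = 7.6 Hz.
|f − 145| = 7.6, so the violin string was at either 137.4 Hz or 152.6 Hz.
Lower tension means lower frequency; the adjustment lowers the violin string's frequency.
The beat rate rose, so the adjustment moved the violin string further from 145 Hz — it was already below the reference.

137.4 Hz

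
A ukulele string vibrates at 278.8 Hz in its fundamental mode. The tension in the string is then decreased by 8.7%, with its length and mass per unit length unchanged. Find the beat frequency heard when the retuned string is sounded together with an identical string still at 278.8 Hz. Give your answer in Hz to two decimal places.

12.40 Hz

For a string, f ∝ √T, so the new frequency is 278.8·√0.913 = 266.3963 Hz.
f_beat = |266.3963 − 278.8| = 12.40 Hz.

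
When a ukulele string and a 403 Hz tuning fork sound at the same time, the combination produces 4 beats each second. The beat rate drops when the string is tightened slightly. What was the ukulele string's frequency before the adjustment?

|f − 403| = 4, so the ukulele string was at either 399 Hz or 407 Hz.
Increasing tension raises a string's frequency; the adjustment raises the ukulele string's frequency.
The beat rate fell, so the adjustment moved the ukulele string toward 403 Hz — it must have started below the reference.

399 Hz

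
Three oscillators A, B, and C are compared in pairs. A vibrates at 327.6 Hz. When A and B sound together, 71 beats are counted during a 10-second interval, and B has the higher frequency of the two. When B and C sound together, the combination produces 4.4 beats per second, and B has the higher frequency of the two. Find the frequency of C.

A–B: Beat frequency = 71/10 = 7.1 Hz.
B is above A, so f_B = 327.6 + 7.1 = 334.7 Hz.
C is below B, so f_C = 334.7 − 4.4 = 330.3 Hz.

330.3 Hz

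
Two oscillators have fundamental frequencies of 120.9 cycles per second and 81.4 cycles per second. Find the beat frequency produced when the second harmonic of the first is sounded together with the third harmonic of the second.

Second harmonic of the first: 2·120.9 = 241.8 Hz.
Third harmonic of the second: 3·81.4 = 244.2 Hz.
f_beat = |241.8 − 244.2| = 2.4 Hz.

2.4 Hz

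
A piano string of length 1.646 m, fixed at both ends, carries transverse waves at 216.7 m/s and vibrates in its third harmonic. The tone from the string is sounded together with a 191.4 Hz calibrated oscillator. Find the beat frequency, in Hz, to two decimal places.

For a string fixed at both ends, f_n = n·v/(2L) = 3·216.7/(2·1.646) = 197.4787 Hz.
f_beat = |197.4787 − 191.4| = 6.08 Hz.

6.08 Hz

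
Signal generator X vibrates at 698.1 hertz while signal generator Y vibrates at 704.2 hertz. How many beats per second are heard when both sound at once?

6.1 Hz

f_beat = |f₁ − f₂|.
|698.1 − 704.2| = 6.1 Hz.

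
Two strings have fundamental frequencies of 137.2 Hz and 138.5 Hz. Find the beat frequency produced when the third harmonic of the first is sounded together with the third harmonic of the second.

Third harmonic of the first: 3·137.2 = 411.6 Hz.
Third harmonic of the second: 3·138.5 = 415.5 Hz.
f_beat = |411.6 − 415.5| = 3.9 Hz.

3.9 Hz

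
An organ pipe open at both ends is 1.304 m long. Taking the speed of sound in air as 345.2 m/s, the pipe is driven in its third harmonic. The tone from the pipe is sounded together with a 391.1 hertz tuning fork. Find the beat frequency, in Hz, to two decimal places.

5.99 Hz

Open pipe: f_n = n·v/(2L) = 3·345.2/(2·1.304) = 397.0859 Hz.
f_beat = |397.0859 − 391.1| = 5.99 Hz.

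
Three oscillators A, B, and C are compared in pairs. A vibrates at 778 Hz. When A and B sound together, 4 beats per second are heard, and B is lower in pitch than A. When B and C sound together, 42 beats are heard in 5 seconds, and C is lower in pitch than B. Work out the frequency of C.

B is below A, so f_B = 778 − 4 = 774 Hz.
B–C: Beat frequency = 42/5 = 8.4 Hz.
C is below B, so f_C = 774 − 8.4 = 765.6 Hz.

765.6 Hz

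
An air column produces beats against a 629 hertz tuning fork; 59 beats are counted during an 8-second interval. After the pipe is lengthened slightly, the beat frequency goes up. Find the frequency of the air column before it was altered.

Beat frequency = 59/8 = 7.375 Hz.
|f − 629| = 7.375, so the air column was at either 621.625 Hz or 636.375 Hz.
A longer pipe has a lower fundamental; the adjustment lowers the air column's frequency.
The beat rate rose, so the adjustment moved the air column further from 629 Hz — it was already below the reference.

621.625 Hz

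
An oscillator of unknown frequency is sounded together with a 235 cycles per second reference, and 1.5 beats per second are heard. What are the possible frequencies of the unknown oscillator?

|f − 235| = 1.5, so f = 235 ± 1.5.

233.5 Hz or 236.5 Hz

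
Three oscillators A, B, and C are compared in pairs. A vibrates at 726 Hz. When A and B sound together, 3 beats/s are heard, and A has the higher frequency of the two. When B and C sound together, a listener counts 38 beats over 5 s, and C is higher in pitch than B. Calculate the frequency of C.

B is below A, so f_B = 726 − 3 = 723 Hz.
B–C: Beat frequency = 38/5 = 7.6 Hz.
C is above B, so f_C = 723 + 7.6 = 730.6 Hz.

730.6 Hz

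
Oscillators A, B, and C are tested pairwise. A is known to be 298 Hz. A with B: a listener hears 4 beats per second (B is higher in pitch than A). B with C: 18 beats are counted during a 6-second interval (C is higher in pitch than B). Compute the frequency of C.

B is above A, so f_B = 298 + 4 = 302 Hz.
B–C: Beat frequency = 18/6 = 3 Hz.
C is above B, so f_C = 302 + 3 = 305 Hz.

305 Hz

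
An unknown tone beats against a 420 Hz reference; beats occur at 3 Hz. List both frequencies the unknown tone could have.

|f − 420| = 3, so f = 420 ± 3.

417 Hz or 423 Hz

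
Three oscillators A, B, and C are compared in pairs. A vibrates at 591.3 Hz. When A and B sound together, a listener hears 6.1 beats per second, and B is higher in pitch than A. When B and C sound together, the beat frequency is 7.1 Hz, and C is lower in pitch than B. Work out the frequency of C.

B is above A, so f_B = 591.3 + 6.1 = 597.4 Hz.
C is below B, so f_C = 597.4 − 7.1 = 590.3 Hz.

590.3 Hz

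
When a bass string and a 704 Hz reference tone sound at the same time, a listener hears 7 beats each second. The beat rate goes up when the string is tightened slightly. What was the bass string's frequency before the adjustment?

711 Hz

|f − 704| = 7, so the bass string was at either 697 Hz or 711 Hz.
Increasing tension raises a string's frequency; the adjustment raises the bass string's frequency.
The beat rate rose, so the adjustment moved the bass string further from 704 Hz — it was already above the reference.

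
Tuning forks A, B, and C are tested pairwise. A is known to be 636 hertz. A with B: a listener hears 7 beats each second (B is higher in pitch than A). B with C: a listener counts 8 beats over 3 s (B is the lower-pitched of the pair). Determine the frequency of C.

B is above A, so f_B = 636 + 7 = 643 Hz.
B–C: Beat frequency = 8/3 = 2.6667 Hz.
C is above B, so f_C = 643 + 2.6667 = 645.6667 Hz.

645.6667 Hz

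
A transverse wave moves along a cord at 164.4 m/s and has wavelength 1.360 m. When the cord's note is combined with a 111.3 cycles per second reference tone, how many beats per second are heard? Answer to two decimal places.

9.58 Hz

Source frequency f = v/λ = 164.4/1.360 = 120.8824 Hz.
f_beat = |120.8824 − 111.3| = 9.58 Hz.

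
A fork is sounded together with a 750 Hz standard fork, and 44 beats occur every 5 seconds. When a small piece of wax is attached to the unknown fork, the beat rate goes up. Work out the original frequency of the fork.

741.2 Hz

Beat frequency = 44/5 = 8.8 Hz.
|f − 750| = 8.8, so the fork was at either 741.2 Hz or 758.8 Hz.
Loading a fork with wax lowers its frequency; the adjustment lowers the fork's frequency.
The beat rate rose, so the adjustment moved the fork further from 750 Hz — it was already below the reference.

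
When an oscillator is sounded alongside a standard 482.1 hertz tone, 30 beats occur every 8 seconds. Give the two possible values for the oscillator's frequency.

478.35 Hz or 485.85 Hz

Beat frequency = 30/8 = 3.75 Hz.
|f − 482.1| = 3.75, so f = 482.1 ± 3.75.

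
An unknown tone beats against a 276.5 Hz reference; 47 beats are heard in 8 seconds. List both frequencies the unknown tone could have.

Beat frequency = 47/8 = 5.875 Hz.
|f − 276.5| = 5.875, so f = 276.5 ± 5.875.

270.625 Hz or 282.375 Hz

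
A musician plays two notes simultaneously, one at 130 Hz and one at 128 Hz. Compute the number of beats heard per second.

2 Hz

Beats arise from superposition of two nearby frequencies; the beat rate is |f₁ − f₂|.
|130 − 128| = 2 Hz.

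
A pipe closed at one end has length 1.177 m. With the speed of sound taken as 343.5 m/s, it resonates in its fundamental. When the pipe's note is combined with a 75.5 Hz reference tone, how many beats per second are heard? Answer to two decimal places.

Closed pipe (odd harmonics): f_n = n·v/(4L) = 1·343.5/(4·1.177) = 72.9609 Hz.
f_beat = |72.9609 − 75.5| = 2.54 Hz.

2.54 Hz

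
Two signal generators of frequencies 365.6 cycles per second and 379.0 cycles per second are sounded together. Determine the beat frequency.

Beats arise from superposition of two nearby frequencies; the beat rate is |f₁ − f₂|.
|365.6 − 379.0| = 13.4 Hz.

13.4 Hz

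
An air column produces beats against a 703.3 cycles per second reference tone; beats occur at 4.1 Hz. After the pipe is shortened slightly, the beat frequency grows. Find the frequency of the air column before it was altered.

707.4 Hz

|f − 703.3| = 4.1, so the air column was at either 699.2 Hz or 707.4 Hz.
A shorter pipe has a higher fundamental; the adjustment raises the air column's frequency.
The beat rate rose, so the adjustment moved the air column further from 703.3 Hz — it was already above the reference.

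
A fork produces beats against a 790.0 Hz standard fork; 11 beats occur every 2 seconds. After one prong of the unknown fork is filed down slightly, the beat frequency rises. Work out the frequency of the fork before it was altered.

Beat frequency = 11/2 = 5.5 Hz.
|f − 790.0| = 5.5, so the fork was at either 784.5 Hz or 795.5 Hz.
Filing a prong removes mass and raises the fork's frequency; the adjustment raises the fork's frequency.
The beat rate rose, so the adjustment moved the fork further from 790.0 Hz — it was already above the reference.

795.5 Hz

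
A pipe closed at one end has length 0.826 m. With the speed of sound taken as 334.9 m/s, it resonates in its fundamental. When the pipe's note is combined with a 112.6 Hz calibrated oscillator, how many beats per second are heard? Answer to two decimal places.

Closed pipe (odd harmonics): f_n = n·v/(4L) = 1·334.9/(4·0.826) = 101.3620 Hz.
f_beat = |101.3620 − 112.6| = 11.24 Hz.

11.24 Hz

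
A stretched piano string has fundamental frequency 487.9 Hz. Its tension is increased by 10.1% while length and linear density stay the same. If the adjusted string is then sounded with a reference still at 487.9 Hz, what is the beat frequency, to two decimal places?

For a string, f ∝ √T, so the new frequency is 487.9·√1.101 = 511.9464 Hz.
f_beat = |511.9464 − 487.9| = 24.05 Hz.

24.05 Hz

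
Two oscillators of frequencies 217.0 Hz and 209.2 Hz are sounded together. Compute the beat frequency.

The beat frequency equals the magnitude of the frequency difference.
|217.0 − 209.2| = 7.8 Hz.

7.8 Hz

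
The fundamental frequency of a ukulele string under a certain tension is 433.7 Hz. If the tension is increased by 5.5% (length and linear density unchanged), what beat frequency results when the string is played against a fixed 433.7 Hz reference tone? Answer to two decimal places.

For a string, f ∝ √T, so the new frequency is 433.7·√1.055 = 445.4671 Hz.
f_beat = |445.4671 − 433.7| = 11.77 Hz.

11.77 Hz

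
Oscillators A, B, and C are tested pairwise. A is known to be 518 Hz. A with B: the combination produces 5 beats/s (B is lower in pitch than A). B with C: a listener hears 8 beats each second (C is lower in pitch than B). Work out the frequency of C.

B is below A, so f_B = 518 − 5 = 513 Hz.
C is below B, so f_C = 513 − 8 = 505 Hz.

505 Hz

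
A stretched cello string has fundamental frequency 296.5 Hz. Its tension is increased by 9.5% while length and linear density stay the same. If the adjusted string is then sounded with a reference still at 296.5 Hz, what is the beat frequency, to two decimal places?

13.76 Hz

For a string, f ∝ √T, so the new frequency is 296.5·√1.095 = 310.2643 Hz.
f_beat = |310.2643 − 296.5| = 13.76 Hz.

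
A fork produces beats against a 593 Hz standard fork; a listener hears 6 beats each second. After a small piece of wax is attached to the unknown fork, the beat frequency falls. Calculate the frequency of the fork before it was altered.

|f − 593| = 6, so the fork was at either 587 Hz or 599 Hz.
Loading a fork with wax lowers its frequency; the adjustment lowers the fork's frequency.
The beat rate fell, so the adjustment moved the fork toward 593 Hz — it must have started above the reference.

599 Hz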